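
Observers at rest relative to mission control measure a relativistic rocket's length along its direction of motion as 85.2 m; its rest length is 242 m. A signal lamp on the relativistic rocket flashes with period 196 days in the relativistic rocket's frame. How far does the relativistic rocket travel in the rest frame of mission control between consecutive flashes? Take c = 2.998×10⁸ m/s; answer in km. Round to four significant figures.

1.350×10^13 km

From L = L₀/γ: γ = 242/85.2 = 2.84038.
β = √(1 − 1/γ²) = 0.93598. Lab-frame period = γτ = 2.84038×196 days = 556.71 days. Distance = βc × γτ = 0.93598 × 2.998×10⁸ m/s × 48099744 s = 1.3497×10^16 m = 1.350×10^13 km.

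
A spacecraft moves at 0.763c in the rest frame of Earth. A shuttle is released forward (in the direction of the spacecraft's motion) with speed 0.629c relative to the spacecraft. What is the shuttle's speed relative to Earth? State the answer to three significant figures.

0.941c

In units of c, u = (u' + v)/(1 + u'v) with u' = 0.629 and v = 0.763.
Numerator: 0.629 + 0.763 = 1.392. Denominator: 1 + (0.629)(0.763) = 1.479927.
u = 1.392/1.479927 = 0.94059, so the speed is 0.941c.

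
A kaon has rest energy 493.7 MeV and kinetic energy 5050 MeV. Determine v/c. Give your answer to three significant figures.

0.996

γ = 1 + K/(mc²) = 1 + 5050/493.7 = 11.229.
β = √(1 − 1/γ²) = √(1 − 0.00793082) = √0.99206918 = 0.996.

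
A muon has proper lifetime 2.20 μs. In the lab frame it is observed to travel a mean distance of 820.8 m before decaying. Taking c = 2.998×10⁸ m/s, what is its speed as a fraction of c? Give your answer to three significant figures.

0.780c

Lab distance = (lab lifetime)·v = γτ·βc, so βγ = d/(cτ) = 820.8/(2.998×10⁸ × 2.200×10^-6) = 1.2445.
With βγ = 1.2445: γ² = 1 + (βγ)² = 2.54878, and β = (βγ)/γ = 1.2445/1.59649 = 0.780.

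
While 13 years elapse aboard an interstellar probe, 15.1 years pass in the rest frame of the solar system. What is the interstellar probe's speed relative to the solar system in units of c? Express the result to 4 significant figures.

γ = Δt/Δτ = 15.1/13 = 1.1615.
β = √(1 − 1/γ²) = √(1 − 0.741245) = √0.258755 = 0.5087.

0.5087c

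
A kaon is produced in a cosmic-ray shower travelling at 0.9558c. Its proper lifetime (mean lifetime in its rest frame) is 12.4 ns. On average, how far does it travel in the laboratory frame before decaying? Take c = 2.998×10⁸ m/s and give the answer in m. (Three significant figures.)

12.1 m

With β = 0.9558, γ = 1/√(1 − 0.9558²) = 1/√0.08644636 = 3.4012.
Lab-frame lifetime: Δt = γτ = 3.4012 × 12.4 ns = 42.175 ns.
Distance: d = vΔt = 0.9558 × 2.998×10⁸ m/s × 4.2175×10^-8 s = 12.1 m.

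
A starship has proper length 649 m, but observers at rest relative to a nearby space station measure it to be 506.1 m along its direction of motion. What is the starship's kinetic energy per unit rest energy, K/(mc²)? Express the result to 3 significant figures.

0.282

γ = L₀/L = 649/506.1 = 1.28236.
K/(mc²) = γ − 1 = 1.28236 − 1 = 0.282.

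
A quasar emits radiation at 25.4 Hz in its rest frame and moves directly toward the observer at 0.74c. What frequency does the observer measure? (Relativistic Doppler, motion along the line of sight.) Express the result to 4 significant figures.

Relativistic Doppler (source moving toward): f_obs = f_src · √((1+β)/(1−β)).
With β = 0.74: factor = √(1.74/0.26) = 2.5869.
f_obs = 25.4 × 2.5869 = 65.71 Hz.

65.71 Hz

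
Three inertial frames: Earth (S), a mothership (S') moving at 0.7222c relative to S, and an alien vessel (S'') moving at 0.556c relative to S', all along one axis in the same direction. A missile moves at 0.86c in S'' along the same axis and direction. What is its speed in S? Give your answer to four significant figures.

0.9931c

First combine the missile and alien vessel (S''→S'): u₁ = (0.86 + 0.556)/(1 + 0.86×0.556) = 1.416/1.47816 = 0.95795.
Then combine with the mothership (S'→S): u = (0.95795 + 0.7222)/(1 + 0.95795×0.7222) = 1.68015/1.69183149 = 0.9931.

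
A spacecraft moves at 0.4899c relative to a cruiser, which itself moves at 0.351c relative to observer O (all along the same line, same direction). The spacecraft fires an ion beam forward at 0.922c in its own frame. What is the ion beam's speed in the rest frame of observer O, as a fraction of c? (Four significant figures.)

Compose velocities in two stages. Stage 1 (into S'): u₁ = (0.922+0.4899)/(1+0.922×0.4899) = 0.97259.
Stage 2 (into S): u = (0.97259+0.351)/(1+0.97259×0.351) = 0.98674, so the speed is 0.9867c.

0.9867c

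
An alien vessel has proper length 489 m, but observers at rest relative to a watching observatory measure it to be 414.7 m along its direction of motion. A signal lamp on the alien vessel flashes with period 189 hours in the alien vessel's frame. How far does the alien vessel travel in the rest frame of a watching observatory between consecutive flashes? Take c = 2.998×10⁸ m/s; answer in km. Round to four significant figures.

Length contraction gives γ = L₀/L = 489/414.7 = 1.17917.
β = √(1 − 1/γ²) = 0.52991. Lab-frame period = γτ = 1.17917×189 hours = 222.86 hours. Distance = βc × γτ = 0.52991 × 2.998×10⁸ m/s × 802296 s = 1.2746×10^14 m = 1.275×10^11 km.

1.275×10^11 km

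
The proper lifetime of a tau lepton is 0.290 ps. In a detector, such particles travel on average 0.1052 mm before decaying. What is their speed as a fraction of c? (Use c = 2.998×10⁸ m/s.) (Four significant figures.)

0.7708c

Let x = d/(cτ) = 1.052×10^-4 m / (2.998×10⁸ m/s × 2.900×10^-13 s) = 1.21. Since d = βγcτ, x = βγ = β/√(1−β²).
Solving: β² = x²/(1+x²) = 1.4641/2.4641 = 0.594172, so β = 0.7708.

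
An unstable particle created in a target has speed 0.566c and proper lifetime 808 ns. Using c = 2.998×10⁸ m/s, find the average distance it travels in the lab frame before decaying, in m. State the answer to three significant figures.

With β = 0.566, γ = 1/√(1 − 0.566²) = 1/√0.679644 = 1.213.
Lab-frame lifetime: Δt = γτ = 1.213 × 808 ns = 980.1 ns.
Distance: d = vΔt = 0.566 × 2.998×10⁸ m/s × 9.8010×10^-7 s = 166 m.

166 m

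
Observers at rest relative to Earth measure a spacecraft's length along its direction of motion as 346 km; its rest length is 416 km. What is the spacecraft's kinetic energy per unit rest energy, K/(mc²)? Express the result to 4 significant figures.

γ = L₀/L = 416/346 = 1.20231.
K/(mc²) = γ − 1 = 1.20231 − 1 = 0.2023.

0.2023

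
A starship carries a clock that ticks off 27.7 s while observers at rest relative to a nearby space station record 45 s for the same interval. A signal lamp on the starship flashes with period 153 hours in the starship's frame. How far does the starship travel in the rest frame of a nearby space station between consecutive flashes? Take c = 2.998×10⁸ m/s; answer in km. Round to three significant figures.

The time-dilation ratio gives γ = 45/27.7 = 1.62455.
β = √(1 − 1/γ²) = 0.78809. Lab-frame period = γτ = 1.62455×153 hours = 248.56 hours. Distance = βc × γτ = 0.78809 × 2.998×10⁸ m/s × 894816 s = 2.1142×10^14 m = 2.11×10^11 km.

2.11×10^11 km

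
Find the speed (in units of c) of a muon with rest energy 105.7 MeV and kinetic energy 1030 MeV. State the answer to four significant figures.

γ = 1 + K/(mc²) = 1 + 1030/105.7 = 10.745.
β = √(1 − 1/γ²) = √(1 − 0.00866138) = √0.99133862 = 0.9957.

0.9957c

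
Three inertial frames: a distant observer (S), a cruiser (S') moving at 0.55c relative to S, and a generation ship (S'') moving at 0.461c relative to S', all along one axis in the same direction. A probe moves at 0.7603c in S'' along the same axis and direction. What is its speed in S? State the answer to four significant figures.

Compose velocities in two stages. Stage 1 (into S'): u₁ = (0.7603+0.461)/(1+0.7603×0.461) = 0.90433.
Stage 2 (into S): u = (0.90433+0.55)/(1+0.90433×0.55) = 0.97125, so the speed is 0.9712c.

0.9712c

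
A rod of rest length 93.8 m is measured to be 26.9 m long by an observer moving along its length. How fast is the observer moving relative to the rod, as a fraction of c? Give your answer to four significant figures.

0.9580c

Length contraction gives γ = L₀/L = 93.8/26.9 = 3.487.
β = √(1 − 1/γ²) = √0.917758 = 0.9580.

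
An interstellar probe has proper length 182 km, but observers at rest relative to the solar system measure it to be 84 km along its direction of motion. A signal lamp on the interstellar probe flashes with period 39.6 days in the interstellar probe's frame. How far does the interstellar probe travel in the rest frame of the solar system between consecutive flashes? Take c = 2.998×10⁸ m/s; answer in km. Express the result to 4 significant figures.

Length contraction gives γ = L₀/L = 182/84 = 2.16667.
β = √(1 − 1/γ²) = 0.88712. Lab-frame period = γτ = 2.16667×39.6 days = 85.8 days. Distance = βc × γτ = 0.88712 × 2.998×10⁸ m/s × 7413120 s = 1.9716×10^15 m = 1.972×10^12 km.

1.972×10^12 km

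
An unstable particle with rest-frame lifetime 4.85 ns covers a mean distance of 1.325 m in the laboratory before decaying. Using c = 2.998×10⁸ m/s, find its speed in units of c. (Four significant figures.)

d = βγcτ ⇒ βγ = d/(cτ) = 1.325 m / (1.45403 m) = 0.91126.
β = (βγ)/√(1+(βγ)²) = 0.91126/√1.830395 = 0.6736.

0.6736c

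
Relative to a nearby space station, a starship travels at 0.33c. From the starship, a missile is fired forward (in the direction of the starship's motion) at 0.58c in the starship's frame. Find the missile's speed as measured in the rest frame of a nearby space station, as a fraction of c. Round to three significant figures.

Relativistic velocity addition: u = (u' + v)/(1 + u'v/c²), with u' = 0.58c and v = 0.33c.
Numerator: 0.58 + 0.33 = 0.91. Denominator: 1 + (0.58)(0.33) = 1.1914.
u = 0.91/1.1914 = 0.76381, so the speed is 0.764c.

0.764c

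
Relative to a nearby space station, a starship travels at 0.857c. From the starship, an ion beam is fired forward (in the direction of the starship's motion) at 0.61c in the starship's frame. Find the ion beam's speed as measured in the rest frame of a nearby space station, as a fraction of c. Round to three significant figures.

Relativistic velocity addition: u = (u' + v)/(1 + u'v/c²), with u' = 0.61c and v = 0.857c.
Numerator: 0.61 + 0.857 = 1.467. Denominator: 1 + (0.61)(0.857) = 1.52277.
u = 1.467/1.52277 = 0.96338, so the speed is 0.963c.

0.963c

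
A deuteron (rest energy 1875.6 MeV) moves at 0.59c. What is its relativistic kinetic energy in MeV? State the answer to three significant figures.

447 MeV

β² = 0.3481, so γ = 1/√0.6519 = 1.23854.
Kinetic energy: K = (γ − 1)mc² = (1.23854 − 1) × 1875.6 MeV = 0.23854 × 1875.6 = 447 MeV.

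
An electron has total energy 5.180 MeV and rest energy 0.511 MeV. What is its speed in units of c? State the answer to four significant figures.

0.9951c

γ = E/(mc²) = 5.180/0.511 = 10.137.
β = √(1 − 1/γ²) = √(1 − 0.00973153) = √0.99026847 = 0.9951.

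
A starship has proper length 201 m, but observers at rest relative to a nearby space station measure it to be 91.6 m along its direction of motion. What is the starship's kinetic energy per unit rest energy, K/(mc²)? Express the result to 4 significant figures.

1.194

From L = L₀/γ: γ = 201/91.6 = 2.19432.
K/(mc²) = γ − 1 = 2.19432 − 1 = 1.194.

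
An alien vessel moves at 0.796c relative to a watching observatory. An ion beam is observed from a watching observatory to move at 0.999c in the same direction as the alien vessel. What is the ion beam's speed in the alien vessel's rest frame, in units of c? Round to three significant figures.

0.991c

Transform to the alien vessel's frame: u' = (u − v)/(1 − uv/c²).
u' = (0.999 − 0.796)/(1 − 0.999×0.796) = 0.203/0.204796 = 0.99123.
Speed in the alien vessel's frame: 0.991c (in the same direction).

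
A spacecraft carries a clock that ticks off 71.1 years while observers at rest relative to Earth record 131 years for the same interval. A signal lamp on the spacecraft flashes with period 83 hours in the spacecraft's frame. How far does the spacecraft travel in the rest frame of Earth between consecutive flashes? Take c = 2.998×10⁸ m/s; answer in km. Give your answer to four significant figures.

γ = Δt/Δτ = 131/71.1 = 1.84248.
β = √(1 − 1/γ²) = 0.8399. Lab-frame period = γτ = 1.84248×83 hours = 152.93 hours. Distance = βc × γτ = 0.8399 × 2.998×10⁸ m/s × 550548 s = 1.3863×10^14 m = 1.386×10^11 km.

1.386×10^11 km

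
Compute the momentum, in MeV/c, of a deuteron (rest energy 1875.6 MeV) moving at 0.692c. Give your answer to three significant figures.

1800 MeV/c

With β = 0.692, γ = 1/√(1 − 0.692²) = 1/√0.521136 = 1.3852.
Momentum: p = γβ·mc = 1.3852 × 0.692 × 1875.6 MeV/c = 1800 MeV/c.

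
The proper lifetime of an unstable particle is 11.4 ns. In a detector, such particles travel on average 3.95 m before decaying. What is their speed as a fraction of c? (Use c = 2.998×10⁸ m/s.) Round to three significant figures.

Lab distance = (lab lifetime)·v = γτ·βc, so βγ = d/(cτ) = 3.950/(2.998×10⁸ × 1.140×10^-8) = 1.1557.
With βγ = 1.1557: γ² = 1 + (βγ)² = 2.33564, and β = (βγ)/γ = 1.1557/1.52828 = 0.756.

0.756c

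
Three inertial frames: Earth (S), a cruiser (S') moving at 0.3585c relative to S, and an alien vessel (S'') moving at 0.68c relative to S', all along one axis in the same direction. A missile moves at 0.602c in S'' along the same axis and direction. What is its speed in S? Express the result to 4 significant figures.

Compose velocities in two stages. Stage 1 (into S'): u₁ = (0.602+0.68)/(1+0.602×0.68) = 0.90963.
Stage 2 (into S): u = (0.90963+0.3585)/(1+0.90963×0.3585) = 0.95628, so the speed is 0.9563c.

0.9563c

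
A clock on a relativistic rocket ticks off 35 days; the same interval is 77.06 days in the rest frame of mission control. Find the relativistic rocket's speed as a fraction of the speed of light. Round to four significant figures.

γ = Δt/Δτ = 77.06/35 = 2.2017.
β = √(1 − 1/γ²) = √(1 − 0.206293) = √0.793707 = 0.8909.

0.8909c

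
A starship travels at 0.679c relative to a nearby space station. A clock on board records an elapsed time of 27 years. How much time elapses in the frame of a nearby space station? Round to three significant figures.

36.8 years

γ = 1/√(1 − β²) = 1/√(1 − 0.461041) = 1/√0.538959 = 1/0.734138 = 1.3621.
The onboard clock measures proper time, so the interval in the rest frame of a nearby space station is dilated: Δt = γ·Δτ = 1.3621 × 27 years = 36.8 years.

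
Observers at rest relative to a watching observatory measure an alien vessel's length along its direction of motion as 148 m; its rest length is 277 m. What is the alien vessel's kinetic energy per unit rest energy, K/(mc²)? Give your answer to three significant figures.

From L = L₀/γ: γ = 277/148 = 1.87162.
K/(mc²) = γ − 1 = 1.87162 − 1 = 0.872.

0.872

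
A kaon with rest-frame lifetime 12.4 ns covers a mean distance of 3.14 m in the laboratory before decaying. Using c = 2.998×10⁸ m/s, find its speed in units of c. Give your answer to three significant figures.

0.645c

d = βγcτ ⇒ βγ = d/(cτ) = 3.140 m / (3.71752 m) = 0.84465.
β = (βγ)/√(1+(βγ)²) = 0.84465/√1.713434 = 0.645.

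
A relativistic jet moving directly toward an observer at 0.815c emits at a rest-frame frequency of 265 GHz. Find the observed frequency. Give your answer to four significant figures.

Relativistic Doppler (source moving toward): f_obs = f_src · √((1+β)/(1−β)).
With β = 0.815: factor = √(1.815/0.185) = 3.1322.
f_obs = 265 × 3.1322 = 830.0 GHz.

830.0 GHz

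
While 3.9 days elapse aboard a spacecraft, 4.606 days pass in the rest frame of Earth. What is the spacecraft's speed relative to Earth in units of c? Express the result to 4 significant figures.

γ = Δt/Δτ = 4.606/3.9 = 1.181.
β = √(1 − 1/γ²) = √(1 − 0.716969) = √0.283031 = 0.5320.

0.5320c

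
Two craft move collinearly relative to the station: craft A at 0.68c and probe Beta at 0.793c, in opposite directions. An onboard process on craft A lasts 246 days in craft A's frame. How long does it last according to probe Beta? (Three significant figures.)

The velocity of craft A relative to probe Beta is (0.68 + 0.793)c / (1 + 0.68×0.793) = 0.95697c; relative speed 0.95697c.
γ for this relative speed: γ = 1/√(1 − 0.915792) = 3.4461.
Craft A's interval is proper; time dilation gives Δt_B = γΔτ = 3.4461 × 246 days = 848 days.

848 days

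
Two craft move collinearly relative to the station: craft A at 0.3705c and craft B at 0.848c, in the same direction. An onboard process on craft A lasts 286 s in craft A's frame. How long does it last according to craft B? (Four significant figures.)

398.4 s

Transform craft A's velocity into craft B's frame: (0.3705 − 0.848)/(1 − 0.3705·0.848) = −0.4775/0.685816, so the relative speed is 0.69625c.
At |u| = 0.69625c, γ = (1 − 0.484764)^(−1/2) = 1.3931.
Craft A's interval is proper; time dilation gives Δt_B = γΔτ = 1.3931 × 286 s = 398.4 s.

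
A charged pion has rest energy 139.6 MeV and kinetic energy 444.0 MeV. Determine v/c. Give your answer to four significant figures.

γ = 1 + K/(mc²) = 1 + 444.0/139.6 = 4.1805.
β = √(1 − 1/γ²) = √(1 − 0.0572194) = √0.9427806 = 0.9710.

0.9710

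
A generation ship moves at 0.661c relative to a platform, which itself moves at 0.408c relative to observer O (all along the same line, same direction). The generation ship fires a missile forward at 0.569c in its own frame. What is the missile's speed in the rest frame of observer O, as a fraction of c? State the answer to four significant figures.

Apply u = (u'+v)/(1+u'v) twice. Missile in the platform frame: (0.569+0.661)/(1+0.569·0.661) = 1.23/1.376109 = 0.89382c.
That velocity, transformed to the rest frame of observer O: (0.89382+0.408)/(1+0.89382·0.408) = 1.30182/1.36467856 = 0.95394c.

0.9539c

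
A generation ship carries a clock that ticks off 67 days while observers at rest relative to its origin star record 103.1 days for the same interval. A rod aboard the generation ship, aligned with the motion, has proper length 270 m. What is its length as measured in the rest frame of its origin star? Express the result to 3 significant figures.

γ = Δt/Δτ = 103.1/67 = 1.53881.
The rod contracts by the same γ: 270 m / 1.53881 = 175 m.

175 m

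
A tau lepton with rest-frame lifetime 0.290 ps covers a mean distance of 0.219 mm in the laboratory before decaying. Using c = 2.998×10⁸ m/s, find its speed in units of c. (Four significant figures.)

Lab distance = (lab lifetime)·v = γτ·βc, so βγ = d/(cτ) = 2.190×10^-4/(2.998×10⁸ × 2.900×10^-13) = 2.5189.
With βγ = 2.5189: γ² = 1 + (βγ)² = 7.34486, and β = (βγ)/γ = 2.5189/2.71014 = 0.9294.

0.9294c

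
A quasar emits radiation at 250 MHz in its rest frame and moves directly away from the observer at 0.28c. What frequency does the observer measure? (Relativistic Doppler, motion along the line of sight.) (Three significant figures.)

188 MHz

Relativistic Doppler (source moving away): f_obs = f_src · √((1−β)/(1+β)).
With β = 0.28: factor = √(0.72/1.28) = 0.75.
f_obs = 250 × 0.75 = 188 MHz.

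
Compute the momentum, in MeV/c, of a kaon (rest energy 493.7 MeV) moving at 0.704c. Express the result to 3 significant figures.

γ = 1/√(1 − β²) = 1/√(1 − 0.495616) = 1/√0.504384 = 1/0.7102 = 1.4081.
Momentum: p = γβ·mc = 1.4081 × 0.704 × 493.7 MeV/c = 489 MeV/c.

489 MeV/c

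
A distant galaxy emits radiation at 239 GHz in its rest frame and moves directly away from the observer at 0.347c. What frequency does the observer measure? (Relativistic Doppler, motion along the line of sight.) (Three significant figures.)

166 GHz

Relativistic Doppler (source moving away): f_obs = f_src · √((1−β)/(1+β)).
With β = 0.347: factor = √(0.653/1.347) = 0.69626.
f_obs = 239 × 0.69626 = 166 GHz.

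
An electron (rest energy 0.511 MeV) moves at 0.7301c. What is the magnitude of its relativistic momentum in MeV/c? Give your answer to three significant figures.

γ = 1/√(1 − β²) = 1/√(1 − 0.53304601) = 1/√0.46695399 = 1/0.68334 = 1.4634.
Momentum: p = γβ·mc = 1.4634 × 0.7301 × 0.511 MeV/c = 0.546 MeV/c.

0.546 MeV/c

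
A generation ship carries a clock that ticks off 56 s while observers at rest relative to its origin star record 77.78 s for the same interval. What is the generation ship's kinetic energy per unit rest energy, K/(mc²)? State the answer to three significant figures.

0.389

The time-dilation ratio gives γ = 77.78/56 = 1.38893.
K/(mc²) = γ − 1 = 1.38893 − 1 = 0.389.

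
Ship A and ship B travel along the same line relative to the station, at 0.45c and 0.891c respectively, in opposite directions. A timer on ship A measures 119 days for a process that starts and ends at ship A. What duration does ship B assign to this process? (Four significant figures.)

The velocity of ship A relative to ship B is (0.45 + 0.891)c / (1 + 0.45×0.891) = 0.95721c; relative speed 0.95721c.
γ for this relative speed: γ = 1/√(1 − 0.916251) = 3.4555.
Ship A's interval is proper; time dilation gives Δt_B = γΔτ = 3.4555 × 119 days = 411.2 days.

411.2 days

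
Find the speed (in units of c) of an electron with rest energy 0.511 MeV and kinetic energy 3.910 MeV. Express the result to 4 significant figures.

K = (γ−1)mc², so γ = 1 + 3.910/0.511 = 8.6517.
Then v/c = √(1 − γ⁻²) = √(1 − 0.0133597) = √0.9866403 = 0.9933.

0.9933c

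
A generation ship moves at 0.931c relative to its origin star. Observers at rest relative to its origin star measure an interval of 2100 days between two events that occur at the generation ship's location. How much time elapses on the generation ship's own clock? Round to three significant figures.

β² = 0.866761, so γ = 1/√0.133239 = 2.7396.
The moving clock records proper time: Δτ = Δt/γ = 2100/2.7396 = 767 days.

767 days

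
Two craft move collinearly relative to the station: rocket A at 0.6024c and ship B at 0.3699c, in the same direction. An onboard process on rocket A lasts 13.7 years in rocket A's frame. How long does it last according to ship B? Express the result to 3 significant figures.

The velocity of rocket A relative to ship B is (0.6024 − 0.3699)c / (1 − 0.6024×0.3699) = 0.29916c; relative speed 0.29916c.
γ for this relative speed: γ = 1/√(1 − 0.0894967) = 1.048.
Rocket A's interval is proper; time dilation gives Δt_B = γΔτ = 1.048 × 13.7 years = 14.4 years.

14.4 years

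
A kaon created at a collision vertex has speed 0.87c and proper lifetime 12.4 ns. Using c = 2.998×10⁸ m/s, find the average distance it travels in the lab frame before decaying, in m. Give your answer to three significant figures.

With β = 0.87, γ = 1/√(1 − 0.87²) = 1/√0.2431 = 2.0282.
Lab-frame lifetime: Δt = γτ = 2.0282 × 12.4 ns = 25.15 ns.
Distance: d = vΔt = 0.87 × 2.998×10⁸ m/s × 2.5150×10^-8 s = 6.56 m.

6.56 m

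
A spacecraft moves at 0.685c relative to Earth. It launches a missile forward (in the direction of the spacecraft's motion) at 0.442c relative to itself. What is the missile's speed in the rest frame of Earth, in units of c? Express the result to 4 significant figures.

0.8651c

Relativistic velocity addition: u = (u' + v)/(1 + u'v/c²), with u' = 0.442c and v = 0.685c.
Numerator: 0.442 + 0.685 = 1.127. Denominator: 1 + (0.442)(0.685) = 1.30277.
u = 1.127/1.30277 = 0.86508, so the speed is 0.8651c.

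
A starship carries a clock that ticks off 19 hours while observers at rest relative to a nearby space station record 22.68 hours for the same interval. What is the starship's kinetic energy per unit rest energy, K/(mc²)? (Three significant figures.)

The time-dilation ratio gives γ = 22.68/19 = 1.19368.
K/(mc²) = γ − 1 = 1.19368 − 1 = 0.194.

0.194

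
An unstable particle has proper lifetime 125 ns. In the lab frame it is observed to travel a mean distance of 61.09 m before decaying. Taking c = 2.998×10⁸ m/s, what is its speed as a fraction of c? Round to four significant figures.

d = βγcτ ⇒ βγ = d/(cτ) = 61.09 m / (37.475 m) = 1.6302.
β = (βγ)/√(1+(βγ)²) = 1.6302/√3.65755 = 0.8524.

0.8524c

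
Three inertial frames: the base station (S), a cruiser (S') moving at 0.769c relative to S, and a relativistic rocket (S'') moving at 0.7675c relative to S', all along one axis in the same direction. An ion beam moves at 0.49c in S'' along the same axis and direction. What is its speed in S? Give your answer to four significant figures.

0.9883c

First combine the ion beam and relativistic rocket (S''→S'): u₁ = (0.49 + 0.7675)/(1 + 0.49×0.7675) = 1.2575/1.376075 = 0.91383.
Then combine with the cruiser (S'→S): u = (0.91383 + 0.769)/(1 + 0.91383×0.769) = 1.68283/1.70273527 = 0.98831.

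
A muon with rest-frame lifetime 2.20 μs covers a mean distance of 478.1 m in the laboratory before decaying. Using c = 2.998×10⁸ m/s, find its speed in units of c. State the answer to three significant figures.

0.587c

Let x = d/(cτ) = 478.1 m / (2.998×10⁸ m/s × 2.200×10^-6 s) = 0.72488. Since d = βγcτ, x = βγ = β/√(1−β²).
Solving: β² = x²/(1+x²) = 0.525451/1.525451 = 0.344456, so β = 0.587.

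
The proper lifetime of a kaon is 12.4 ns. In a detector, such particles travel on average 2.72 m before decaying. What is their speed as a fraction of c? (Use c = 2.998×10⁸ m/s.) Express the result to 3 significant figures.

d = βγcτ ⇒ βγ = d/(cτ) = 2.720 m / (3.71752 m) = 0.73167.
β = (βγ)/√(1+(βγ)²) = 0.73167/√1.535341 = 0.590.

0.590c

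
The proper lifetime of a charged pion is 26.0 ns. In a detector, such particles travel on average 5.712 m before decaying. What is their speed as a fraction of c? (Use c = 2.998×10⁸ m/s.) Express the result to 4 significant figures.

0.5911c

d = βγcτ ⇒ βγ = d/(cτ) = 5.712 m / (7.7948 m) = 0.7328.
β = (βγ)/√(1+(βγ)²) = 0.7328/√1.536996 = 0.5911.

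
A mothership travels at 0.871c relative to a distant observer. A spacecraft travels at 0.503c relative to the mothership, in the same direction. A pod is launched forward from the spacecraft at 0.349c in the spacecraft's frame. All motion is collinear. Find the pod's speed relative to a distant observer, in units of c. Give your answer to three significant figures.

Compose velocities in two stages. Stage 1 (into S'): u₁ = (0.349+0.503)/(1+0.349×0.503) = 0.72477.
Stage 2 (into S): u = (0.72477+0.871)/(1+0.72477×0.871) = 0.97824, so the speed is 0.978c.

0.978c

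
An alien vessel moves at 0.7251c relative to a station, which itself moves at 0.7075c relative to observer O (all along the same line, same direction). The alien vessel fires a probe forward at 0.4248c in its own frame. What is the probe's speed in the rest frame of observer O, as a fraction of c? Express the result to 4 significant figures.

First combine the probe and alien vessel (S''→S'): u₁ = (0.4248 + 0.7251)/(1 + 0.4248×0.7251) = 1.1499/1.30802248 = 0.87911.
Then combine with the station (S'→S): u = (0.87911 + 0.7075)/(1 + 0.87911×0.7075) = 1.58661/1.621970325 = 0.9782.

0.9782c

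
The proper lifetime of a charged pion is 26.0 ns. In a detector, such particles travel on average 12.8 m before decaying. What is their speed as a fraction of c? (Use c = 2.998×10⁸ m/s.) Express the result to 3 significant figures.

0.854c

Let x = d/(cτ) = 12.80 m / (2.998×10⁸ m/s × 2.600×10^-8 s) = 1.6421. Since d = βγcτ, x = βγ = β/√(1−β²).
Solving: β² = x²/(1+x²) = 2.69649/3.69649 = 0.729473, so β = 0.854.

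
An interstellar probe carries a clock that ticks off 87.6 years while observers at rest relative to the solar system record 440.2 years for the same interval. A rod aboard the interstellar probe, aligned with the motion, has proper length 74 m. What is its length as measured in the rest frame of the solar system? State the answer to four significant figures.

γ = Δt/Δτ = 440.2/87.6 = 5.02511.
The rod contracts by the same γ: 74 m / 5.02511 = 14.73 m.

14.73 m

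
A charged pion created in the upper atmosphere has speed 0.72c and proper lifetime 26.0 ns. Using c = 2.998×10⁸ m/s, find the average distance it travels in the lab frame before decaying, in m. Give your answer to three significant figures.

γ = 1/√(1 − β²) = 1/√(1 − 0.5184) = 1/√0.4816 = 1/0.693974 = 1.441.
Lab-frame lifetime: Δt = γτ = 1.441 × 26.0 ns = 37.466 ns.
Distance: d = vΔt = 0.72 × 2.998×10⁸ m/s × 3.7466×10^-8 s = 8.09 m.

8.09 m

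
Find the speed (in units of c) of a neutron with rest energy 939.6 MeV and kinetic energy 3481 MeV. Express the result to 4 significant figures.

0.9772c

γ = 1 + K/(mc²) = 1 + 3481/939.6 = 4.7048.
β = √(1 − 1/γ²) = √(1 − 0.045177) = √0.954823 = 0.9772.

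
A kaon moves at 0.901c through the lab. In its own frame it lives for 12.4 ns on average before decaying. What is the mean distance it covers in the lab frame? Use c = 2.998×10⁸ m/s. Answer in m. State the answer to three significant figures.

With β = 0.901, γ = 1/√(1 − 0.901²) = 1/√0.188199 = 2.3051.
Lab-frame lifetime: Δt = γτ = 2.3051 × 12.4 ns = 28.583 ns.
Distance: d = vΔt = 0.901 × 2.998×10⁸ m/s × 2.8583×10^-8 s = 7.72 m.

7.72 m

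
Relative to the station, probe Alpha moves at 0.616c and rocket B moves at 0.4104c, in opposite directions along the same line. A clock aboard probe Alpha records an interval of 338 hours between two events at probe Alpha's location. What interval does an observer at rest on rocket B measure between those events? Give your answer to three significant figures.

589 hours

Speed of probe Alpha in rocket B's frame: u = (v_A + v_B)/(1 + v_A v_B/c²) = (0.616 + 0.4104)/(1 + 0.616×0.4104) = 1.0264/1.2528064 = 0.81928; |u| = 0.81928c.
At |u| = 0.81928c, γ = (1 − 0.67122)^(−1/2) = 1.744.
The clock on probe Alpha records proper time, so rocket B measures Δt = γΔτ = 1.744 × 338 = 589 hours.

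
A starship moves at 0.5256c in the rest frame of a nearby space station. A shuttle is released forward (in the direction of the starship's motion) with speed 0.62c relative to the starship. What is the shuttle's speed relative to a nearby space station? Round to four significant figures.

In units of c, u = (u' + v)/(1 + u'v) with u' = 0.62 and v = 0.5256.
Numerator: 0.62 + 0.5256 = 1.1456. Denominator: 1 + (0.62)(0.5256) = 1.325872.
u = 1.1456/1.325872 = 0.86404, so the speed is 0.8640c.

0.8640c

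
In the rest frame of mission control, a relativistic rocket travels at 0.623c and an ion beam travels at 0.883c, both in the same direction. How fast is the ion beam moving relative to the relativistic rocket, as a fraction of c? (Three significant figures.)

Transform to the relativistic rocket's frame: u' = (u − v)/(1 − uv/c²).
u' = (0.883 − 0.623)/(1 − 0.883×0.623) = 0.26/0.449891 = 0.57792.
Speed in the relativistic rocket's frame: 0.578c (in the same direction).

0.578c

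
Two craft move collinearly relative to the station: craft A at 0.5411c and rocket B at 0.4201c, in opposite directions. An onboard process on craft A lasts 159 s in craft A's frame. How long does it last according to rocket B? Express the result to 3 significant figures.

256 s

The velocity of craft A relative to rocket B is (0.5411 + 0.4201)c / (1 + 0.5411×0.4201) = 0.78317c; relative speed 0.78317c.
γ for this relative speed: γ = 1/√(1 − 0.613355) = 1.6082.
The clock on craft A records proper time, so rocket B measures Δt = γΔτ = 1.6082 × 159 = 256 s.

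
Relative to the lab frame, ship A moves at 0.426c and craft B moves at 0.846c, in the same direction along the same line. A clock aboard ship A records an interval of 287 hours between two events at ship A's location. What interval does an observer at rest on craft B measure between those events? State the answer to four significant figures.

380.5 hours

Transform ship A's velocity into craft B's frame: (0.426 − 0.846)/(1 − 0.426·0.846) = −0.42/0.639604, so the relative speed is 0.65666c.
γ for this relative speed: γ = 1/√(1 − 0.431202) = 1.3259.
The clock on ship A records proper time, so craft B measures Δt = γΔτ = 1.3259 × 287 = 380.5 hours.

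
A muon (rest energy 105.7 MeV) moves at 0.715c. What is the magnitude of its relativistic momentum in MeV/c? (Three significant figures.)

β² = 0.511225, so γ = 1/√0.488775 = 1.4304.
Momentum: p = γβ·mc = 1.4304 × 0.715 × 105.7 MeV/c = 108 MeV/c.

108 MeV/c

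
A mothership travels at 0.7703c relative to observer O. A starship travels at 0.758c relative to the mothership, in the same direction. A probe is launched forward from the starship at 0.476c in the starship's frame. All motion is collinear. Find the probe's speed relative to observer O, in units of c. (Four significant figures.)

Apply u = (u'+v)/(1+u'v) twice. Probe in the mothership frame: (0.476+0.758)/(1+0.476·0.758) = 1.234/1.360808 = 0.90681c.
That velocity, transformed to the rest frame of observer O: (0.90681+0.7703)/(1+0.90681·0.7703) = 1.67711/1.698515743 = 0.9874c.

0.9874c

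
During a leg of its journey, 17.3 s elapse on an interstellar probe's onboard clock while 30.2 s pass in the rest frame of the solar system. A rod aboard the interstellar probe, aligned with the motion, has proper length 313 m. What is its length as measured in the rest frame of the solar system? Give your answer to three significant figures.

From Δt = γΔτ: γ = 30.2/17.3 = 1.74566.
The rod contracts by the same γ: 313 m / 1.74566 = 179 m.

179 m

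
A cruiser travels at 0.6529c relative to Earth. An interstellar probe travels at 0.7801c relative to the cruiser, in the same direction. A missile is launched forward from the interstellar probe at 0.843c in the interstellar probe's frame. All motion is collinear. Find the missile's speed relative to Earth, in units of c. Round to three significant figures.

First combine the missile and interstellar probe (S''→S'): u₁ = (0.843 + 0.7801)/(1 + 0.843×0.7801) = 1.6231/1.6576243 = 0.97917.
Then combine with the cruiser (S'→S): u = (0.97917 + 0.6529)/(1 + 0.97917×0.6529) = 1.63207/1.639300093 = 0.99559.

0.996c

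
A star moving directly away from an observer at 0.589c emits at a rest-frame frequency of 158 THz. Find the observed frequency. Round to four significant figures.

80.36 THz

Relativistic Doppler (source moving away): f_obs = f_src · √((1−β)/(1+β)).
With β = 0.589: factor = √(0.411/1.589) = 0.50858.
f_obs = 158 × 0.50858 = 80.36 THz.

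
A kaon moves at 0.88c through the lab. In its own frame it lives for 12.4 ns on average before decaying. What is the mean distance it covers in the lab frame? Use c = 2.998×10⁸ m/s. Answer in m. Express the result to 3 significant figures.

6.89 m

With β = 0.88, γ = 1/√(1 − 0.88²) = 1/√0.2256 = 2.1054.
Lab-frame lifetime: Δt = γτ = 2.1054 × 12.4 ns = 26.107 ns.
Distance: d = vΔt = 0.88 × 2.998×10⁸ m/s × 2.6107×10^-8 s = 6.89 m.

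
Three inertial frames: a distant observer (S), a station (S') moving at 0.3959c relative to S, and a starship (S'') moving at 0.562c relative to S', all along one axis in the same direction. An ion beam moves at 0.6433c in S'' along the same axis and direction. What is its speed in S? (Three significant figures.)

0.949c

Compose velocities in two stages. Stage 1 (into S'): u₁ = (0.6433+0.562)/(1+0.6433×0.562) = 0.88525.
Stage 2 (into S): u = (0.88525+0.3959)/(1+0.88525×0.3959) = 0.94867, so the speed is 0.949c.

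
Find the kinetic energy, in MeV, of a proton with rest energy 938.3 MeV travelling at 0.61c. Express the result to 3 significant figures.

246 MeV

γ = 1/√(1 − β²) = 1/√(1 − 0.3721) = 1/√0.6279 = 1/0.792401 = 1.26199.
Kinetic energy: K = (γ − 1)mc² = (1.26199 − 1) × 938.3 MeV = 0.26199 × 938.3 = 246 MeV.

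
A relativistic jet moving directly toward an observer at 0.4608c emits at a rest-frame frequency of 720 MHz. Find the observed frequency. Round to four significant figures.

1185 MHz

Relativistic Doppler (source moving toward): f_obs = f_src · √((1+β)/(1−β)).
With β = 0.4608: factor = √(1.4608/0.5392) = 1.646.
f_obs = 720 × 1.646 = 1185 MHz.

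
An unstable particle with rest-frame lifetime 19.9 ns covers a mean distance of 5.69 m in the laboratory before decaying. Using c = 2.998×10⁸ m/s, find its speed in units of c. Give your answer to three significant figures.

d = βγcτ ⇒ βγ = d/(cτ) = 5.690 m / (5.96602 m) = 0.95373.
β = (βγ)/√(1+(βγ)²) = 0.95373/√1.909601 = 0.690.

0.690c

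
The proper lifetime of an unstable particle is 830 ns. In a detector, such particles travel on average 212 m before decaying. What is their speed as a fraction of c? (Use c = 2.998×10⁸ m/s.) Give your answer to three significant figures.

Lab distance = (lab lifetime)·v = γτ·βc, so βγ = d/(cτ) = 212.0/(2.998×10⁸ × 8.300×10^-7) = 0.85197.
With βγ = 0.85197: γ² = 1 + (βγ)² = 1.725853, and β = (βγ)/γ = 0.85197/1.31372 = 0.649.

0.649c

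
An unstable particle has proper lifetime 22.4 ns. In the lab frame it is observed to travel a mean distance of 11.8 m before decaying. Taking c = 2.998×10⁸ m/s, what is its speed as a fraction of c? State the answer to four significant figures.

d = βγcτ ⇒ βγ = d/(cτ) = 11.80 m / (6.71552 m) = 1.7571.
β = (βγ)/√(1+(βγ)²) = 1.7571/√4.0874 = 0.8691.

0.8691c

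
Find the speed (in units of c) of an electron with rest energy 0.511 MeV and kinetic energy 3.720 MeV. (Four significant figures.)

γ = 1 + K/(mc²) = 1 + 3.720/0.511 = 8.2798.
β = √(1 − 1/γ²) = √(1 − 0.0145868) = √0.9854132 = 0.9927.

0.9927c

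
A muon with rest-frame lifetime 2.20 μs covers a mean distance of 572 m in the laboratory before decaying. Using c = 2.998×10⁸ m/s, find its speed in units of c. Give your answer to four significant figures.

0.6552c

d = βγcτ ⇒ βγ = d/(cτ) = 572.0 m / (659.56 m) = 0.86724.
β = (βγ)/√(1+(βγ)²) = 0.86724/√1.752105 = 0.6552.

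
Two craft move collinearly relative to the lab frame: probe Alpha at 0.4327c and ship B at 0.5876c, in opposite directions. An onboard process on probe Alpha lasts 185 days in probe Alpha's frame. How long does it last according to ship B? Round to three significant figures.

318 days

Speed of probe Alpha in ship B's frame: u = (v_A + v_B)/(1 + v_A v_B/c²) = (0.4327 + 0.5876)/(1 + 0.4327×0.5876) = 1.0203/1.25425452 = 0.81347; |u| = 0.81347c.
At |u| = 0.81347c, γ = (1 − 0.661733)^(−1/2) = 1.7194.
Probe Alpha's interval is proper; time dilation gives Δt_B = γΔτ = 1.7194 × 185 days = 318 days.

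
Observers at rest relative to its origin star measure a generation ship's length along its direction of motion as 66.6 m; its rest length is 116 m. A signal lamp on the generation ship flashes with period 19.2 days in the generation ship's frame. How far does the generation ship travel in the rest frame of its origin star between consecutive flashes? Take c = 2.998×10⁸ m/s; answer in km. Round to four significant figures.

7.092×10^11 km

γ = L₀/L = 116/66.6 = 1.74174.
β = √(1 − 1/γ²) = 0.81876. Lab-frame period = γτ = 1.74174×19.2 days = 33.441 days. Distance = βc × γτ = 0.81876 × 2.998×10⁸ m/s × 2889302.4 s = 7.0922×10^14 m = 7.092×10^11 km.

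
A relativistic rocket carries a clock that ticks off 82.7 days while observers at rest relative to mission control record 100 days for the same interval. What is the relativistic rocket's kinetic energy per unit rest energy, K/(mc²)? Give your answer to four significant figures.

The time-dilation ratio gives γ = 100/82.7 = 1.20919.
K/(mc²) = γ − 1 = 1.20919 − 1 = 0.2092.

0.2092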